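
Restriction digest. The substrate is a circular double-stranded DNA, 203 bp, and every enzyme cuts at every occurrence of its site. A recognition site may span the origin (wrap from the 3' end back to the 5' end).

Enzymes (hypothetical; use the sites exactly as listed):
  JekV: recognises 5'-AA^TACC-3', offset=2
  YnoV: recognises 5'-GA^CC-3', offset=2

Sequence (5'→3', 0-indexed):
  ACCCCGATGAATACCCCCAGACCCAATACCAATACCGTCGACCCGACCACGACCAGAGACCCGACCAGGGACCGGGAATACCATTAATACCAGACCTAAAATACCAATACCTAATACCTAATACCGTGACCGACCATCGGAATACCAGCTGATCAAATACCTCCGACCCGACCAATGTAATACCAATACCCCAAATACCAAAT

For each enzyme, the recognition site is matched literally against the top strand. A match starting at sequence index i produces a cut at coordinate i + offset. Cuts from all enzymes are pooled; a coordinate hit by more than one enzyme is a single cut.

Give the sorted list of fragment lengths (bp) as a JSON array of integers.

[4,5,5,5,5,6,6,6,6,7,7,7,7,7,7,7,7,8,9,9,9,9,9,9,10,12,15]

Scan for sites:
  JekV (AATACC, off=2): starts [9, 24, 30, 76, 85, 99, 105, 112, 119, 140, 155, 178, 184, 193, 200] → cuts [11, 26, 32, 78, 87, 101, 107, 114, 121, 142, 157, 180, 186, 195, 202]
  YnoV (GACC, off=2): starts [19, 39, 44, 50, 57, 62, 69, 92, 127, 131, 164, 169] → cuts [21, 41, 46, 52, 59, 64, 71, 94, 129, 133, 166, 171]

All cut coordinates (distinct, sorted): [11, 21, 26, 32, 41, 46, 52, 59, 64, 71, 78, 87, 94, 101, 107, 114, 121, 129, 133, 142, 157, 166, 171, 180, 186, 195, 202]

Fragments:
  11→21: 10 bp
  21→26: 5 bp
  26→32: 6 bp
  32→41: 9 bp
  41→46: 5 bp
  46→52: 6 bp
  52→59: 7 bp
  59→64: 5 bp
  64→71: 7 bp
  71→78: 7 bp
  78→87: 9 bp
  87→94: 7 bp
  94→101: 7 bp
  101→107: 6 bp
  107→114: 7 bp
  114→121: 7 bp
  121→129: 8 bp
  129→133: 4 bp
  133→142: 9 bp
  142→157: 15 bp
  157→166: 9 bp
  166→171: 5 bp
  171→180: 9 bp
  180→186: 6 bp
  186→195: 9 bp
  195→202: 7 bp
  202→11 (wrap): 203-202+11 = 12 bp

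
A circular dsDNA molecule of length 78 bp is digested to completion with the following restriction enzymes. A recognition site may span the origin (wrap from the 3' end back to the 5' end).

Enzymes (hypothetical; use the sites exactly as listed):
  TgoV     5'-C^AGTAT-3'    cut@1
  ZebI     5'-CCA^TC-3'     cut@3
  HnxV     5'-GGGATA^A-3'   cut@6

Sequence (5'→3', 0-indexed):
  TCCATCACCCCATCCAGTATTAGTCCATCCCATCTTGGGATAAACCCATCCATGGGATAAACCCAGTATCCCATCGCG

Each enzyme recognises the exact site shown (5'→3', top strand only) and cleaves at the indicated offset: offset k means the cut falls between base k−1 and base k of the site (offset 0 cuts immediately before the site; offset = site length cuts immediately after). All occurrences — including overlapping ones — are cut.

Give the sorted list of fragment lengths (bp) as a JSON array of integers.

[3,5,5,6,8,9,9,10,11,12]

Scan for sites:
  TgoV CAGTAT/1: at [14, 63] ⇒ [15, 64]
  ZebI CCATC/3: at [1, 9, 24, 29, 45, 70] ⇒ [4, 12, 27, 32, 48, 73]
  HnxV GGGATAA/6: at [36, 53] ⇒ [42, 59]

All cut coordinates (distinct, sorted): [4, 12, 15, 27, 32, 42, 48, 59, 64, 73]

Fragment lengths:
  4→12: 8 bp
  12→15: 3 bp
  15→27: 12 bp
  27→32: 5 bp
  32→42: 10 bp
  42→48: 6 bp
  48→59: 11 bp
  59→64: 5 bp
  64→73: 9 bp
  73→4 (wrap): 78-73+4 = 9 bp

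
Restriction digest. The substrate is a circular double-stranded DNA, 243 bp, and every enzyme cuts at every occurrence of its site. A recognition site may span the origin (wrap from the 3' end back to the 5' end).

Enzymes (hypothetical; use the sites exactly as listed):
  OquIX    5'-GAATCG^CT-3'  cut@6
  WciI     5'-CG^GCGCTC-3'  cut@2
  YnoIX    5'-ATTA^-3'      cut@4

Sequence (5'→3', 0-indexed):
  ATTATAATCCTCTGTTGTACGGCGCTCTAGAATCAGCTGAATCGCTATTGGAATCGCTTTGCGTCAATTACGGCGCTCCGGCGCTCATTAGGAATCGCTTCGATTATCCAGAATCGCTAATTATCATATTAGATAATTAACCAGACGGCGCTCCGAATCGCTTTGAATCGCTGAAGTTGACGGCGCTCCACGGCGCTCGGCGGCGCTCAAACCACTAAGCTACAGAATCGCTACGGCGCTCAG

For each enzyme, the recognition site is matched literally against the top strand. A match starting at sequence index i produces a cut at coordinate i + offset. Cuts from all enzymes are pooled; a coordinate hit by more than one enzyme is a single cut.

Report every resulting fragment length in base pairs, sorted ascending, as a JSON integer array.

Site scan:
  OquIX (GAATCGCT, off=6): starts [38, 50, 91, 110, 154, 164, 224] → cuts [44, 56, 97, 116, 160, 170, 230]
  WciI (CGGCGCTC, off=2): starts [19, 70, 78, 145, 180, 190, 200, 233] → cuts [21, 72, 80, 147, 182, 192, 202, 235]
  YnoIX (ATTA, off=4): starts [0, 66, 86, 102, 119, 127, 135] → cuts [4, 70, 90, 106, 123, 131, 139]

All cut coordinates (distinct, sorted): [4, 21, 44, 56, 70, 72, 80, 90, 97, 106, 116, 123, 131, 139, 147, 160, 170, 182, 192, 202, 230, 235]

Fragment lengths:
  4→21: 17 bp
  21→44: 23 bp
  44→56: 12 bp
  56→70: 14 bp
  70→72: 2 bp
  72→80: 8 bp
  80→90: 10 bp
  90→97: 7 bp
  97→106: 9 bp
  106→116: 10 bp
  116→123: 7 bp
  123→131: 8 bp
  131→139: 8 bp
  139→147: 8 bp
  147→160: 13 bp
  160→170: 10 bp
  170→182: 12 bp
  182→192: 10 bp
  192→202: 10 bp
  202→230: 28 bp
  230→235: 5 bp
  235→4 (wrap): 243-235+4 = 12 bp

[2,5,7,7,8,8,8,8,9,10,10,10,10,10,12,12,12,13,14,17,23,28]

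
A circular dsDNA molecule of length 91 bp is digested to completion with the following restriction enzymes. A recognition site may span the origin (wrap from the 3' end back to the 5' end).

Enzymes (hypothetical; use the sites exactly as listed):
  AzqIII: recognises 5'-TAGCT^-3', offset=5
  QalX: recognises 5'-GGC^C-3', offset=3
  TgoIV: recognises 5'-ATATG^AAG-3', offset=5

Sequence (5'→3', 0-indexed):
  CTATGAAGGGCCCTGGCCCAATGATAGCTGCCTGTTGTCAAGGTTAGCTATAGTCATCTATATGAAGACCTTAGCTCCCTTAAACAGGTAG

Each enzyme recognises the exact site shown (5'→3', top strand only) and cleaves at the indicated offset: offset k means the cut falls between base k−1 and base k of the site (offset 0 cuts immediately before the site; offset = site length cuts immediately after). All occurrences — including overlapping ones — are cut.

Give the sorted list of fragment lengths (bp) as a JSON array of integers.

Site scan:
  AzqIII (TAGCT, off=5): starts [24, 44, 71, 88] → cuts [2, 29, 49, 76]
  QalX (GGCC, off=3): starts [8, 14] → cuts [11, 17]
  TgoIV (ATATGAAG, off=5): starts [59] → cuts [64]

All cut coordinates (distinct, sorted): [2, 11, 17, 29, 49, 64, 76]

Fragments:
  2→11: 9 bp
  11→17: 6 bp
  17→29: 12 bp
  29→49: 20 bp
  49→64: 15 bp
  64→76: 12 bp
  76→2 (wrap): 91-76+2 = 17 bp

[6,9,12,12,15,17,20]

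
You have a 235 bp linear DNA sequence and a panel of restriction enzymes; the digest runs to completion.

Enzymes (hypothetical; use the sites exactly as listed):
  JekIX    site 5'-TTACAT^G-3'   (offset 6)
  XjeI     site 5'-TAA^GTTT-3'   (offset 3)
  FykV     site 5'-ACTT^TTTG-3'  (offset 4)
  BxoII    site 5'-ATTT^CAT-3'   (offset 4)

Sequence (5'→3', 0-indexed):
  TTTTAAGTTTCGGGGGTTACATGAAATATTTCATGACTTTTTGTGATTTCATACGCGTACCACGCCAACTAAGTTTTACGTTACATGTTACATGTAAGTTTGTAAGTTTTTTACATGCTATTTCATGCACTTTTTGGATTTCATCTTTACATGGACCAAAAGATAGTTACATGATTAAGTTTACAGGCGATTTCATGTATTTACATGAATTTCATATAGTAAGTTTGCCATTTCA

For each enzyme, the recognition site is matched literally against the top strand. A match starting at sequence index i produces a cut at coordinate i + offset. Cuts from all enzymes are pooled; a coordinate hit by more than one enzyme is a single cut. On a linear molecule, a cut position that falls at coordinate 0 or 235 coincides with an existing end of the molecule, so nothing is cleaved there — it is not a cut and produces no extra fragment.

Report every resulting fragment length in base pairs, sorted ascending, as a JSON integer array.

[4,6,6,6,7,7,8,8,9,9,9,10,10,11,11,13,13,14,15,16,20,23]

Scan for sites:
  JekIX TTACATG/6: at [16, 80, 87, 110, 146, 166, 200] ⇒ [22, 86, 93, 116, 152, 172, 206]
  XjeI TAAGTTT/3: at [3, 69, 94, 102, 175, 219] ⇒ [6, 72, 97, 105, 178, 222]
  FykV ACTTTTTG/4: at [35, 128] ⇒ [39, 132]
  BxoII ATTTCAT/4: at [27, 45, 119, 137, 189, 208] ⇒ [31, 49, 123, 141, 193, 212]

All cut coordinates (distinct, sorted): [6, 22, 31, 39, 49, 72, 86, 93, 97, 105, 116, 123, 132, 141, 152, 172, 178, 193, 206, 212, 222]

Fragment lengths:
  [0,6): 6 bp
  [6,22): 16 bp
  [22,31): 9 bp
  [31,39): 8 bp
  [39,49): 10 bp
  [49,72): 23 bp
  [72,86): 14 bp
  [86,93): 7 bp
  [93,97): 4 bp
  [97,105): 8 bp
  [105,116): 11 bp
  [116,123): 7 bp
  [123,132): 9 bp
  [132,141): 9 bp
  [141,152): 11 bp
  [152,172): 20 bp
  [172,178): 6 bp
  [178,193): 15 bp
  [193,206): 13 bp
  [206,212): 6 bp
  [212,222): 10 bp
  [222,235): 13 bp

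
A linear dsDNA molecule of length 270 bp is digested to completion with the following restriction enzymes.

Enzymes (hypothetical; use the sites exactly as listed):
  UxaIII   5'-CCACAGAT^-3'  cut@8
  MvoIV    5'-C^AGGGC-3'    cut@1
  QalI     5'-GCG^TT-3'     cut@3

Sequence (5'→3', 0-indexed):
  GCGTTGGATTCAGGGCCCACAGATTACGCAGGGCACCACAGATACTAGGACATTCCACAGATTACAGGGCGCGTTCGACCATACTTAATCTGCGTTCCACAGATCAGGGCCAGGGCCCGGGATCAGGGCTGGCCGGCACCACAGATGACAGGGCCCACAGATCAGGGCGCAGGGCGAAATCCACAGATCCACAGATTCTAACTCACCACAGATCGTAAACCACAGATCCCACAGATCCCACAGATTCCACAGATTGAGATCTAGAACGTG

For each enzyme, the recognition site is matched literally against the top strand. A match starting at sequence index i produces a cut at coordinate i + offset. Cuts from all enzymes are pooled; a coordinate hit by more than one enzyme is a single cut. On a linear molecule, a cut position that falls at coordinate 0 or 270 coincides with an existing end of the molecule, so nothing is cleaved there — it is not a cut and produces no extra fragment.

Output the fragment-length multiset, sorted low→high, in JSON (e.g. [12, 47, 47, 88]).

Scan for sites:
  UxaIII CCACAGAT/8: at [16, 35, 54, 96, 138, 154, 180, 188, 205, 219, 228, 237, 246] ⇒ [24, 43, 62, 104, 146, 162, 188, 196, 213, 227, 236, 245, 254]
  MvoIV CAGGGC/1: at [10, 28, 64, 104, 110, 123, 148, 162, 169] ⇒ [11, 29, 65, 105, 111, 124, 149, 163, 170]
  QalI GCGTT/3: at [0, 70, 91] ⇒ [3, 73, 94]

All cut coordinates (distinct, sorted): [3, 11, 24, 29, 43, 62, 65, 73, 94, 104, 105, 111, 124, 146, 149, 162, 163, 170, 188, 196, 213, 227, 236, 245, 254]

Fragment lengths:
  [0,3): 3 bp
  [3,11): 8 bp
  [11,24): 13 bp
  [24,29): 5 bp
  [29,43): 14 bp
  [43,62): 19 bp
  [62,65): 3 bp
  [65,73): 8 bp
  [73,94): 21 bp
  [94,104): 10 bp
  [104,105): 1 bp
  [105,111): 6 bp
  [111,124): 13 bp
  [124,146): 22 bp
  [146,149): 3 bp
  [149,162): 13 bp
  [162,163): 1 bp
  [163,170): 7 bp
  [170,188): 18 bp
  [188,196): 8 bp
  [196,213): 17 bp
  [213,227): 14 bp
  [227,236): 9 bp
  [236,245): 9 bp
  [245,254): 9 bp
  [254,270): 16 bp

[1,1,3,3,3,5,6,7,8,8,8,9,9,9,10,13,13,13,14,14,16,17,18,19,21,22]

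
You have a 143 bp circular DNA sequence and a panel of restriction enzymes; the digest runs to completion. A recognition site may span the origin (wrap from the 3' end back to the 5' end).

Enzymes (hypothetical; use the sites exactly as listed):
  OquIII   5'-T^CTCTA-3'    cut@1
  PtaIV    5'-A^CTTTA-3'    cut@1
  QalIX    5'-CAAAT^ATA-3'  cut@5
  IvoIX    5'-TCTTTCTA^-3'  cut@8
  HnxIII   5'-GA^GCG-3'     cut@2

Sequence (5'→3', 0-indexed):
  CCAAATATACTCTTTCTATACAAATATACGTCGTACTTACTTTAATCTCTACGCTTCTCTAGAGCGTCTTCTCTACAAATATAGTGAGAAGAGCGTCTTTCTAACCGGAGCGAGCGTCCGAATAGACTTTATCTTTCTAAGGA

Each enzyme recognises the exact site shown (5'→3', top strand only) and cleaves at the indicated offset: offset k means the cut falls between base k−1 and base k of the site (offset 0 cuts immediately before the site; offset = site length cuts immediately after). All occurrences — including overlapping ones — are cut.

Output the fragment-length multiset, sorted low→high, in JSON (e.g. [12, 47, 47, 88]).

Per-enzyme occurrences:
  OquIII (TCTCTA, off=1): starts [45, 55, 69] → cuts [46, 56, 70]
  PtaIV (ACTTTA, off=1): starts [38, 125] → cuts [39, 126]
  QalIX (CAAATATA, off=5): starts [1, 20, 75] → cuts [6, 25, 80]
  IvoIX (TCTTTCTA, off=8): starts [10, 95, 131] → cuts [18, 103, 139]
  HnxIII (GAGCG, off=2): starts [61, 90, 107, 111] → cuts [63, 92, 109, 113]

All cut coordinates (distinct, sorted): [6, 18, 25, 39, 46, 56, 63, 70, 80, 92, 103, 109, 113, 126, 139]

Fragments:
  6→18: 12 bp
  18→25: 7 bp
  25→39: 14 bp
  39→46: 7 bp
  46→56: 10 bp
  56→63: 7 bp
  63→70: 7 bp
  70→80: 10 bp
  80→92: 12 bp
  92→103: 11 bp
  103→109: 6 bp
  109→113: 4 bp
  113→126: 13 bp
  126→139: 13 bp
  139→6 (wrap): 143-139+6 = 10 bp

[4,6,7,7,7,7,10,10,10,11,12,12,13,13,14]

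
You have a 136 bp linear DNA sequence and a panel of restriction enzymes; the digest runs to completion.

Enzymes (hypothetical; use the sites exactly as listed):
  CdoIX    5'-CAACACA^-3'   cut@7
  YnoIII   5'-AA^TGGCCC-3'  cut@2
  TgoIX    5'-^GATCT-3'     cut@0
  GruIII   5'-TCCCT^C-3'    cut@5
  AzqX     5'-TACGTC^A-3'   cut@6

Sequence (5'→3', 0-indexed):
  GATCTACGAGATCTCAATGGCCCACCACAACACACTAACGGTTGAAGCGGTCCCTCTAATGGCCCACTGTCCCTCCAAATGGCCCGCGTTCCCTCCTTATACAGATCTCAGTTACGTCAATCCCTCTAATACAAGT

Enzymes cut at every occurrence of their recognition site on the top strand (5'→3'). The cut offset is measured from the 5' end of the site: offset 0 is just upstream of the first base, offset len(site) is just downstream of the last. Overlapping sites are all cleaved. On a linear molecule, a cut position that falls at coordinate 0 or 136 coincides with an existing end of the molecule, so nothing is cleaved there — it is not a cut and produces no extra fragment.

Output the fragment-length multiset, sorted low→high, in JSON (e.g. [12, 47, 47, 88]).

[4,5,7,8,9,9,11,15,15,15,17,21]

Scan for sites:
  CdoIX CAACACA/7: at [27] ⇒ [34]
  YnoIII AATGGCCC/2: at [15, 57, 77] ⇒ [17, 59, 79]
  TgoIX GATCT/0: at [0, 9, 103] ⇒ [9, 103] (position 0 is a terminus of the linear molecule — no cut)
  GruIII TCCCTC/5: at [50, 69, 89, 120] ⇒ [55, 74, 94, 125]
  AzqX TACGTCA/6: at [112] ⇒ [118]

All cut coordinates (distinct, sorted): [9, 17, 34, 55, 59, 74, 79, 94, 103, 118, 125]

Fragments:
  [0,9): 9 bp
  [9,17): 8 bp
  [17,34): 17 bp
  [34,55): 21 bp
  [55,59): 4 bp
  [59,74): 15 bp
  [74,79): 5 bp
  [79,94): 15 bp
  [94,103): 9 bp
  [103,118): 15 bp
  [118,125): 7 bp
  [125,136): 11 bp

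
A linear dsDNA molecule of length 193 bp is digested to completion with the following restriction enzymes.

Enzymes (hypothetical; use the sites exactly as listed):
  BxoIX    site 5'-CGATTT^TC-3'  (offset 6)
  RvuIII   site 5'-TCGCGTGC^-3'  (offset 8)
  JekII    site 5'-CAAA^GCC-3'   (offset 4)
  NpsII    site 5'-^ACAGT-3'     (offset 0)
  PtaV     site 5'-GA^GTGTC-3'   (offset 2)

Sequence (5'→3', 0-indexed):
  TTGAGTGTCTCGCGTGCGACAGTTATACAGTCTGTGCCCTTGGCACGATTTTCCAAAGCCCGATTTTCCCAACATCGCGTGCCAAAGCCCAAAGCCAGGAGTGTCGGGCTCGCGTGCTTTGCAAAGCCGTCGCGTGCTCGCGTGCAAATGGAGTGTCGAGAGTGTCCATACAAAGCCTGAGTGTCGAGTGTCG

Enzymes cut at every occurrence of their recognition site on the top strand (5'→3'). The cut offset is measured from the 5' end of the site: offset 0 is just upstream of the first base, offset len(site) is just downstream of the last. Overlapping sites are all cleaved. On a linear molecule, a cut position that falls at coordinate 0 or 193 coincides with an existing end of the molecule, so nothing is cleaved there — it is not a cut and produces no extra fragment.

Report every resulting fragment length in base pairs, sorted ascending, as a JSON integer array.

Per-enzyme occurrences:
  BxoIX (CGATTTTC, off=6): starts [45, 60] → cuts [51, 66]
  RvuIII (TCGCGTGC, off=8): starts [9, 74, 109, 129, 137] → cuts [17, 82, 117, 137, 145]
  JekII (CAAAGCC, off=4): starts [53, 82, 89, 121, 170] → cuts [57, 86, 93, 125, 174]
  NpsII (ACAGT, off=0): starts [18, 26] → cuts [18, 26]
  PtaV (GAGTGTC, off=2): starts [2, 98, 150, 159, 178, 185] → cuts [4, 100, 152, 161, 180, 187]

Pooled cuts: [4, 17, 18, 26, 51, 57, 66, 82, 86, 93, 100, 117, 125, 137, 145, 152, 161, 174, 180, 187]

Fragment lengths:
  [0,4): 4 bp
  [4,17): 13 bp
  [17,18): 1 bp
  [18,26): 8 bp
  [26,51): 25 bp
  [51,57): 6 bp
  [57,66): 9 bp
  [66,82): 16 bp
  [82,86): 4 bp
  [86,93): 7 bp
  [93,100): 7 bp
  [100,117): 17 bp
  [117,125): 8 bp
  [125,137): 12 bp
  [137,145): 8 bp
  [145,152): 7 bp
  [152,161): 9 bp
  [161,174): 13 bp
  [174,180): 6 bp
  [180,187): 7 bp
  [187,193): 6 bp

[1,4,4,6,6,6,7,7,7,7,8,8,8,9,9,12,13,13,16,17,25]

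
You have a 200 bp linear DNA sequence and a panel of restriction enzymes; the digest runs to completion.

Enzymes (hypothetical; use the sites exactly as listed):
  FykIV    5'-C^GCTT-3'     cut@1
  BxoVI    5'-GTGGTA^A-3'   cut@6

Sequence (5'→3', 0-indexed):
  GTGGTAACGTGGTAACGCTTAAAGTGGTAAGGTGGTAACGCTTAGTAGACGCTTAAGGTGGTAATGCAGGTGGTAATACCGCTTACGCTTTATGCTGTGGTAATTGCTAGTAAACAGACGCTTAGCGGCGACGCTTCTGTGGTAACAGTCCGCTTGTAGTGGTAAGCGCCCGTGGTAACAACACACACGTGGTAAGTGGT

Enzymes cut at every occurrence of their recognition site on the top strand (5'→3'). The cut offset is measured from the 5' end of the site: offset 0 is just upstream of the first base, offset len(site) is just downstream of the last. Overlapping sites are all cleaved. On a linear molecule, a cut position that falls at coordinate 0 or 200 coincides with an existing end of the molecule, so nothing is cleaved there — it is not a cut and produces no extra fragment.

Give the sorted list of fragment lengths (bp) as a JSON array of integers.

Per-enzyme occurrences:
  FykIV CGCTT/1: at [15, 38, 49, 79, 85, 118, 131, 150] ⇒ [16, 39, 50, 80, 86, 119, 132, 151]
  BxoVI GTGGTAA/6: at [0, 8, 23, 31, 57, 69, 96, 138, 158, 171, 188] ⇒ [6, 14, 29, 37, 63, 75, 102, 144, 164, 177, 194]

Pooled cuts: [6, 14, 16, 29, 37, 39, 50, 63, 75, 80, 86, 102, 119, 132, 144, 151, 164, 177, 194]

Fragments:
  [0,6): 6 bp
  [6,14): 8 bp
  [14,16): 2 bp
  [16,29): 13 bp
  [29,37): 8 bp
  [37,39): 2 bp
  [39,50): 11 bp
  [50,63): 13 bp
  [63,75): 12 bp
  [75,80): 5 bp
  [80,86): 6 bp
  [86,102): 16 bp
  [102,119): 17 bp
  [119,132): 13 bp
  [132,144): 12 bp
  [144,151): 7 bp
  [151,164): 13 bp
  [164,177): 13 bp
  [177,194): 17 bp
  [194,200): 6 bp

[2,2,5,6,6,6,7,8,8,11,12,12,13,13,13,13,13,16,17,17]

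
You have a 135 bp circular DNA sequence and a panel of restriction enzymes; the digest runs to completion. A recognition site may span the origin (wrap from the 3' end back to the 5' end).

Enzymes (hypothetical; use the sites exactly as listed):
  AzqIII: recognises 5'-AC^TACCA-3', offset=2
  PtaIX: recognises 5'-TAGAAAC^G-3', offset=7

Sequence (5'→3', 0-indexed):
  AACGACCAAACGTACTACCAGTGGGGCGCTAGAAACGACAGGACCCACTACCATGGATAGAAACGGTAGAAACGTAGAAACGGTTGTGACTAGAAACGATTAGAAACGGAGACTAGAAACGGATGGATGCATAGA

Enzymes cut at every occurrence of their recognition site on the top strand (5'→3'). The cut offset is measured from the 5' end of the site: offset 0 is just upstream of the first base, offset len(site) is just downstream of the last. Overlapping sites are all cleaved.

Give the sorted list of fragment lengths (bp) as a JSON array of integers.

[8,9,10,12,12,13,16,16,18,21]

Site scan:
  AzqIII (ACTACCA, off=2): starts [13, 46] → cuts [15, 48]
  PtaIX (TAGAAACG, off=7): starts [29, 57, 66, 74, 90, 100, 113, 131] → cuts [3, 36, 64, 73, 81, 97, 107, 120]

All cut coordinates (distinct, sorted): [3, 15, 36, 48, 64, 73, 81, 97, 107, 120]

Fragment lengths:
  3→15: 12 bp
  15→36: 21 bp
  36→48: 12 bp
  48→64: 16 bp
  64→73: 9 bp
  73→81: 8 bp
  81→97: 16 bp
  97→107: 10 bp
  107→120: 13 bp
  120→3 (wrap): 135-120+3 = 18 bp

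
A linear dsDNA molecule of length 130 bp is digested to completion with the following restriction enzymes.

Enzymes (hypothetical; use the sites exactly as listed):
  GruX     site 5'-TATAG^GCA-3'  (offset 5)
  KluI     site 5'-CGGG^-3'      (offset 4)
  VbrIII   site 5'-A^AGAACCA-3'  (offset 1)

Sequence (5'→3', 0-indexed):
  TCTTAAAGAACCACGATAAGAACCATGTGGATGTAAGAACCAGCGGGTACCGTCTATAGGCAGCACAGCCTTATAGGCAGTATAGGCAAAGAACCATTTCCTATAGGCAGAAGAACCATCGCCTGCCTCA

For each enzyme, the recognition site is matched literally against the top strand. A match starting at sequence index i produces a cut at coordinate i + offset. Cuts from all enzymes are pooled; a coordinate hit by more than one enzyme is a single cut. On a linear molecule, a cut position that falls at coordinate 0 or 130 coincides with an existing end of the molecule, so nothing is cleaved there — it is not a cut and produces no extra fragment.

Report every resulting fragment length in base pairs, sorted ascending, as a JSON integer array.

Per-enzyme occurrences:
  GruX TATAGGCA/5: at [54, 71, 80, 101] ⇒ [59, 76, 85, 106]
  KluI CGGG/4: at [43] ⇒ [47]
  VbrIII AAGAACCA/1: at [5, 17, 34, 88, 110] ⇒ [6, 18, 35, 89, 111]

Pooled cuts: [6, 18, 35, 47, 59, 76, 85, 89, 106, 111]

Fragments:
  [0,6): 6 bp
  [6,18): 12 bp
  [18,35): 17 bp
  [35,47): 12 bp
  [47,59): 12 bp
  [59,76): 17 bp
  [76,85): 9 bp
  [85,89): 4 bp
  [89,106): 17 bp
  [106,111): 5 bp
  [111,130): 19 bp

[4,5,6,9,12,12,12,17,17,17,19]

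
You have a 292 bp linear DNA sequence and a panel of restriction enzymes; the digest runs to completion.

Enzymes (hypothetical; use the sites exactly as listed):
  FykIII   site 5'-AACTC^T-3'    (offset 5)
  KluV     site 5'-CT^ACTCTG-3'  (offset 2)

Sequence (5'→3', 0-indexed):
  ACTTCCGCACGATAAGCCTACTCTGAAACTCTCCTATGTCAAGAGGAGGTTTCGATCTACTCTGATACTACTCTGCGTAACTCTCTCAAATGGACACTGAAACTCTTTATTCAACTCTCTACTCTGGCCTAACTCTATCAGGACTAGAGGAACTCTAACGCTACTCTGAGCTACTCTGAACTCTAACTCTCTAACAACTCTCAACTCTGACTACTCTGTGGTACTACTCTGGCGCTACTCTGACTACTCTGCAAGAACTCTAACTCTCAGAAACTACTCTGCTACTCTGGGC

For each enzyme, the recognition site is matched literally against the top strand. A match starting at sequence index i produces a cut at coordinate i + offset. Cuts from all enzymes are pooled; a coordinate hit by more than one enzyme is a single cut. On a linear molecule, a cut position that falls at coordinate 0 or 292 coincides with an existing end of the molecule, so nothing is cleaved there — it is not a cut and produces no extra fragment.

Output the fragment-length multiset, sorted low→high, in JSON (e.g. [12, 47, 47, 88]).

[3,5,6,6,7,7,8,9,9,9,10,11,11,11,11,12,12,13,14,15,15,19,20,22,27]

Site scan:
  FykIII AACTCT/5: at [26, 78, 100, 112, 130, 150, 178, 184, 195, 202, 255, 261] ⇒ [31, 83, 105, 117, 135, 155, 183, 189, 200, 207, 260, 266]
  KluV CTACTCTG/2: at [17, 56, 67, 118, 160, 170, 210, 223, 234, 243, 273, 281] ⇒ [19, 58, 69, 120, 162, 172, 212, 225, 236, 245, 275, 283]

Pooled cuts: [19, 31, 58, 69, 83, 105, 117, 120, 135, 155, 162, 172, 183, 189, 200, 207, 212, 225, 236, 245, 260, 266, 275, 283]

Fragment lengths:
  [0,19): 19 bp
  [19,31): 12 bp
  [31,58): 27 bp
  [58,69): 11 bp
  [69,83): 14 bp
  [83,105): 22 bp
  [105,117): 12 bp
  [117,120): 3 bp
  [120,135): 15 bp
  [135,155): 20 bp
  [155,162): 7 bp
  [162,172): 10 bp
  [172,183): 11 bp
  [183,189): 6 bp
  [189,200): 11 bp
  [200,207): 7 bp
  [207,212): 5 bp
  [212,225): 13 bp
  [225,236): 11 bp
  [236,245): 9 bp
  [245,260): 15 bp
  [260,266): 6 bp
  [266,275): 9 bp
  [275,283): 8 bp
  [283,292): 9 bp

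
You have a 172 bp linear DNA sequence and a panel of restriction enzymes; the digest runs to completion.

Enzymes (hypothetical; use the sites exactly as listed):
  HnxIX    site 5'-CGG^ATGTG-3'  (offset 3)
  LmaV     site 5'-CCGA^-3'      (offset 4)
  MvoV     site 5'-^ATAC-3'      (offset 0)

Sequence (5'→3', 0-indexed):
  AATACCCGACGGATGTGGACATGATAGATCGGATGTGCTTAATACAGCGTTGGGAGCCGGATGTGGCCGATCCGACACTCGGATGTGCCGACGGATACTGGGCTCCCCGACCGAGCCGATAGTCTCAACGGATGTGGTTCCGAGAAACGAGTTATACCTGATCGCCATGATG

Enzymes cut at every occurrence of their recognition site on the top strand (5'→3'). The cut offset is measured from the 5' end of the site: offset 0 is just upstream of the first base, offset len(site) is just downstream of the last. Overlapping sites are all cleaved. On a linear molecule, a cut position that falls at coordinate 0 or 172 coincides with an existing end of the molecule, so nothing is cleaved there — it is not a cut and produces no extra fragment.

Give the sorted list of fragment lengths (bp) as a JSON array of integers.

Site scan:
  HnxIX CGGATGTG/3: at [9, 29, 57, 79, 128] ⇒ [12, 32, 60, 82, 131]
  LmaV CCGA/4: at [5, 66, 71, 87, 106, 110, 115, 139] ⇒ [9, 70, 75, 91, 110, 114, 119, 143]
  MvoV ATAC/0: at [1, 41, 94, 153] ⇒ [1, 41, 94, 153]

All cut coordinates (distinct, sorted): [1, 9, 12, 32, 41, 60, 70, 75, 82, 91, 94, 110, 114, 119, 131, 143, 153]

Fragments:
  [0,1): 1 bp
  [1,9): 8 bp
  [9,12): 3 bp
  [12,32): 20 bp
  [32,41): 9 bp
  [41,60): 19 bp
  [60,70): 10 bp
  [70,75): 5 bp
  [75,82): 7 bp
  [82,91): 9 bp
  [91,94): 3 bp
  [94,110): 16 bp
  [110,114): 4 bp
  [114,119): 5 bp
  [119,131): 12 bp
  [131,143): 12 bp
  [143,153): 10 bp
  [153,172): 19 bp

[1,3,3,4,5,5,7,8,9,9,10,10,12,12,16,19,19,20]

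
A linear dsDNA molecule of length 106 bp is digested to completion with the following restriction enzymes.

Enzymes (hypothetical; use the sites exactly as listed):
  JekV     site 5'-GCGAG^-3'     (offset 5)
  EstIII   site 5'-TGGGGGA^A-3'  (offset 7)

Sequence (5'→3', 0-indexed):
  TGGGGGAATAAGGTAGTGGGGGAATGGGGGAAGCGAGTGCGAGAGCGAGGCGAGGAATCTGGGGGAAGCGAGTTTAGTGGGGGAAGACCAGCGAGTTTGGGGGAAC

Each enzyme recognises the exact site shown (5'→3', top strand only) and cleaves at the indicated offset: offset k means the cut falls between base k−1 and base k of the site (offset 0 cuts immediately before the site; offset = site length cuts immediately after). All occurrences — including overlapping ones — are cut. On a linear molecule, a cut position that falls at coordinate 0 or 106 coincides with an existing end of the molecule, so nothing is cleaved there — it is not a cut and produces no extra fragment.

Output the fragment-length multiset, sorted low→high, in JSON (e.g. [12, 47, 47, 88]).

[2,5,6,6,6,6,7,8,9,11,12,12,16]

Scan for sites:
  JekV GCGAG/5: at [32, 38, 44, 49, 67, 90] ⇒ [37, 43, 49, 54, 72, 95]
  EstIII TGGGGGAA/7: at [0, 16, 24, 59, 77, 97] ⇒ [7, 23, 31, 66, 84, 104]

All cut coordinates (distinct, sorted): [7, 23, 31, 37, 43, 49, 54, 66, 72, 84, 95, 104]

Fragments:
  [0,7): 7 bp
  [7,23): 16 bp
  [23,31): 8 bp
  [31,37): 6 bp
  [37,43): 6 bp
  [43,49): 6 bp
  [49,54): 5 bp
  [54,66): 12 bp
  [66,72): 6 bp
  [72,84): 12 bp
  [84,95): 11 bp
  [95,104): 9 bp
  [104,106): 2 bp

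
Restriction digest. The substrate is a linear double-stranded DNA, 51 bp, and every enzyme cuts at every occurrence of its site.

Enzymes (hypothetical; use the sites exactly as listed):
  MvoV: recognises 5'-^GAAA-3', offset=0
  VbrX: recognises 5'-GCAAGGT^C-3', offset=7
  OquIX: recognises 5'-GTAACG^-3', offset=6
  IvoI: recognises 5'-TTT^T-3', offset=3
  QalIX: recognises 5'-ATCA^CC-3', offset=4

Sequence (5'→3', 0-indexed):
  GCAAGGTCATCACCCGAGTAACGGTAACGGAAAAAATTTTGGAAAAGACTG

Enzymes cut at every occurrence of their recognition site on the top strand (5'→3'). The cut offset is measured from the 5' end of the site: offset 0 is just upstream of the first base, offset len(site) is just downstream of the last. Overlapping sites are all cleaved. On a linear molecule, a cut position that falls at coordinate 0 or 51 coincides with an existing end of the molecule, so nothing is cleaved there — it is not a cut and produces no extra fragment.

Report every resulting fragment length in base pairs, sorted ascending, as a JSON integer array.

Scan for sites:
  MvoV GAAA/0: at [29, 41] ⇒ [29, 41]
  VbrX GCAAGGTC/7: at [0] ⇒ [7]
  OquIX GTAACG/6: at [17, 23] ⇒ [23, 29]
  IvoI TTTT/3: at [36] ⇒ [39]
  QalIX ATCACC/4: at [8] ⇒ [12]

All cut coordinates (distinct, sorted): [7, 12, 23, 29, 39, 41]

Fragments:
  [0,7): 7 bp
  [7,12): 5 bp
  [12,23): 11 bp
  [23,29): 6 bp
  [29,39): 10 bp
  [39,41): 2 bp
  [41,51): 10 bp

[2,5,6,7,10,10,11]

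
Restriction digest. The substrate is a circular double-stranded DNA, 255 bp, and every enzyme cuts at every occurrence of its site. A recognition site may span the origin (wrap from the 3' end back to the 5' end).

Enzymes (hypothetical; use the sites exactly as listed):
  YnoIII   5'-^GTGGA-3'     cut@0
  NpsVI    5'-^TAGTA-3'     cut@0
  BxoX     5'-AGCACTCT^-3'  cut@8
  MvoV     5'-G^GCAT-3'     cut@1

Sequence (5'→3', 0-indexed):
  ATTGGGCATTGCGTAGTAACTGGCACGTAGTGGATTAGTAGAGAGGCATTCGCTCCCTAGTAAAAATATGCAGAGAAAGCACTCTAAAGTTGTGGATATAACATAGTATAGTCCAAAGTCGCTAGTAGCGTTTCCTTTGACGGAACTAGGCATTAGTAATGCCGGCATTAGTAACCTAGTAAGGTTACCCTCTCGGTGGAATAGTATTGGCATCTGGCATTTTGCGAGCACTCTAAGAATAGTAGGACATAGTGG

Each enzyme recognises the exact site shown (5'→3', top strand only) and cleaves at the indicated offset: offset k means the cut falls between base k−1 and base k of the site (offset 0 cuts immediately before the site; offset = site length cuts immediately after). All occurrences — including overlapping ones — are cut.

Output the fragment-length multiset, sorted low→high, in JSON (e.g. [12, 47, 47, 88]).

[4,4,5,6,6,6,7,8,8,8,9,10,11,12,12,12,16,18,19,19,27,28]

Scan for sites:
  YnoIII GTGGA/0: at [29, 91, 195, 251] ⇒ [29, 91, 195, 251]
  NpsVI TAGTA/0: at [13, 35, 57, 103, 122, 153, 168, 176, 201, 239] ⇒ [13, 35, 57, 103, 122, 153, 168, 176, 201, 239]
  BxoX AGCACTCT/8: at [77, 226] ⇒ [85, 234]
  MvoV GGCAT/1: at [4, 44, 148, 163, 208, 215] ⇒ [5, 45, 149, 164, 209, 216]

All cut coordinates (distinct, sorted): [5, 13, 29, 35, 45, 57, 85, 91, 103, 122, 149, 153, 164, 168, 176, 195, 201, 209, 216, 234, 239, 251]

Fragments:
  5→13: 8 bp
  13→29: 16 bp
  29→35: 6 bp
  35→45: 10 bp
  45→57: 12 bp
  57→85: 28 bp
  85→91: 6 bp
  91→103: 12 bp
  103→122: 19 bp
  122→149: 27 bp
  149→153: 4 bp
  153→164: 11 bp
  164→168: 4 bp
  168→176: 8 bp
  176→195: 19 bp
  195→201: 6 bp
  201→209: 8 bp
  209→216: 7 bp
  216→234: 18 bp
  234→239: 5 bp
  239→251: 12 bp
  251→5 (wrap): 255-251+5 = 9 bp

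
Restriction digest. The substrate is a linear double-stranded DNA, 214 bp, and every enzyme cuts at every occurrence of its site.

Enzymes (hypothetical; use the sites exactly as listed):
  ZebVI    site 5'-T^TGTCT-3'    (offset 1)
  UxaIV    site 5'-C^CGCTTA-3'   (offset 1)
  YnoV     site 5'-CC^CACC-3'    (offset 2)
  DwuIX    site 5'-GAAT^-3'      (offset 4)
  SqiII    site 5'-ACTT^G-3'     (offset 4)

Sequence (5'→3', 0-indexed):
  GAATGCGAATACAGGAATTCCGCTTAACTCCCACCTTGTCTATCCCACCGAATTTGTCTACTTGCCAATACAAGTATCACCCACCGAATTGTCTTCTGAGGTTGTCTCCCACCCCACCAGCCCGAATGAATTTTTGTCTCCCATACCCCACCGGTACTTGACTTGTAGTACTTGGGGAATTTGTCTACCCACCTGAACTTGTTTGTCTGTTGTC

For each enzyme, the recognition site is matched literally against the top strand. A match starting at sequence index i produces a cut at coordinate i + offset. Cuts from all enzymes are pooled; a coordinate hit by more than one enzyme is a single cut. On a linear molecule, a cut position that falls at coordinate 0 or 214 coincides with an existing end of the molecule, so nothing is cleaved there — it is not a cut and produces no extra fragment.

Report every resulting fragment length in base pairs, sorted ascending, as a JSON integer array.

Per-enzyme occurrences:
  ZebVI TTGTCT/1: at [35, 53, 88, 101, 133, 180, 202] ⇒ [36, 54, 89, 102, 134, 181, 203]
  UxaIV CCGCTTA/1: at [19] ⇒ [20]
  YnoV CCCACC/2: at [29, 43, 79, 107, 112, 146, 187] ⇒ [31, 45, 81, 109, 114, 148, 189]
  DwuIX GAAT/4: at [0, 6, 14, 49, 85, 123, 127, 176] ⇒ [4, 10, 18, 53, 89, 127, 131, 180]
  SqiII ACTTG/4: at [59, 155, 160, 169, 196] ⇒ [63, 159, 164, 173, 200]

All cut coordinates (distinct, sorted): [4, 10, 18, 20, 31, 36, 45, 53, 54, 63, 81, 89, 102, 109, 114, 127, 131, 134, 148, 159, 164, 173, 180, 181, 189, 200, 203]

Fragments:
  [0,4): 4 bp
  [4,10): 6 bp
  [10,18): 8 bp
  [18,20): 2 bp
  [20,31): 11 bp
  [31,36): 5 bp
  [36,45): 9 bp
  [45,53): 8 bp
  [53,54): 1 bp
  [54,63): 9 bp
  [63,81): 18 bp
  [81,89): 8 bp
  [89,102): 13 bp
  [102,109): 7 bp
  [109,114): 5 bp
  [114,127): 13 bp
  [127,131): 4 bp
  [131,134): 3 bp
  [134,148): 14 bp
  [148,159): 11 bp
  [159,164): 5 bp
  [164,173): 9 bp
  [173,180): 7 bp
  [180,181): 1 bp
  [181,189): 8 bp
  [189,200): 11 bp
  [200,203): 3 bp
  [203,214): 11 bp

[1,1,2,3,3,4,4,5,5,5,6,7,7,8,8,8,8,9,9,9,11,11,11,11,13,13,14,18]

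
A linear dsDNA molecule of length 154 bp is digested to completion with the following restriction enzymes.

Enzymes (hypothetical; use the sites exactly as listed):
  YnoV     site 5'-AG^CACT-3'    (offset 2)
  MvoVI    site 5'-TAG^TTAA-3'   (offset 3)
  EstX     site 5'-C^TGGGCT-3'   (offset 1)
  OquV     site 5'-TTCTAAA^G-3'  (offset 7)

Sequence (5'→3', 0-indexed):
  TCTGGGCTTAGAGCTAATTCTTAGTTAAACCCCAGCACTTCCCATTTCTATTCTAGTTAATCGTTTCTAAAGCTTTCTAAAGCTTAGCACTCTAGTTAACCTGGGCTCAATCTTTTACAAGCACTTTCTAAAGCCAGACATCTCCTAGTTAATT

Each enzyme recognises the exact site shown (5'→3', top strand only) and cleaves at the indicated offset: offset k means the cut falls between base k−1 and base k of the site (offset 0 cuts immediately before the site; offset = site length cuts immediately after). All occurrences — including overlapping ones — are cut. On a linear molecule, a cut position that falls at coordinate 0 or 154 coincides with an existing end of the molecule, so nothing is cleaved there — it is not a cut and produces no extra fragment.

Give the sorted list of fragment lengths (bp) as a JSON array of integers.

[2,6,6,6,8,10,11,11,15,16,20,21,22]

Per-enzyme occurrences:
  YnoV AGCACT/2: at [33, 85, 119] ⇒ [35, 87, 121]
  MvoVI TAGTTAA/3: at [21, 53, 92, 145] ⇒ [24, 56, 95, 148]
  EstX CTGGGCT/1: at [1, 100] ⇒ [2, 101]
  OquV TTCTAAAG/7: at [64, 74, 125] ⇒ [71, 81, 132]

Pooled cuts: [2, 24, 35, 56, 71, 81, 87, 95, 101, 121, 132, 148]

Fragments:
  [0,2): 2 bp
  [2,24): 22 bp
  [24,35): 11 bp
  [35,56): 21 bp
  [56,71): 15 bp
  [71,81): 10 bp
  [81,87): 6 bp
  [87,95): 8 bp
  [95,101): 6 bp
  [101,121): 20 bp
  [121,132): 11 bp
  [132,148): 16 bp
  [148,154): 6 bp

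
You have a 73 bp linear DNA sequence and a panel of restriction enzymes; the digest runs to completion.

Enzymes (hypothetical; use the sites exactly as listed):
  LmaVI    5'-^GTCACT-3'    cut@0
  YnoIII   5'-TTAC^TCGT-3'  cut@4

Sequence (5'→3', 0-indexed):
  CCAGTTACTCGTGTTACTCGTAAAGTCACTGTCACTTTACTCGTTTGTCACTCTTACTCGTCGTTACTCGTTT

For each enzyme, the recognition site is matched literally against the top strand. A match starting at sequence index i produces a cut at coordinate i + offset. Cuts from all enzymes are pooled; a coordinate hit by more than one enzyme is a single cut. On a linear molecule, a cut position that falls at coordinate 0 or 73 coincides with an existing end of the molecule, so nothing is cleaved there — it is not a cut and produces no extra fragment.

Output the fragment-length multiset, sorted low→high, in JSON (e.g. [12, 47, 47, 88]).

[6,6,6,7,8,9,10,10,11]

Scan for sites:
  LmaVI GTCACT/0: at [24, 30, 46] ⇒ [24, 30, 46]
  YnoIII TTACTCGT/4: at [4, 13, 36, 53, 63] ⇒ [8, 17, 40, 57, 67]

Pooled cuts: [8, 17, 24, 30, 40, 46, 57, 67]

Fragment lengths:
  [0,8): 8 bp
  [8,17): 9 bp
  [17,24): 7 bp
  [24,30): 6 bp
  [30,40): 10 bp
  [40,46): 6 bp
  [46,57): 11 bp
  [57,67): 10 bp
  [67,73): 6 bp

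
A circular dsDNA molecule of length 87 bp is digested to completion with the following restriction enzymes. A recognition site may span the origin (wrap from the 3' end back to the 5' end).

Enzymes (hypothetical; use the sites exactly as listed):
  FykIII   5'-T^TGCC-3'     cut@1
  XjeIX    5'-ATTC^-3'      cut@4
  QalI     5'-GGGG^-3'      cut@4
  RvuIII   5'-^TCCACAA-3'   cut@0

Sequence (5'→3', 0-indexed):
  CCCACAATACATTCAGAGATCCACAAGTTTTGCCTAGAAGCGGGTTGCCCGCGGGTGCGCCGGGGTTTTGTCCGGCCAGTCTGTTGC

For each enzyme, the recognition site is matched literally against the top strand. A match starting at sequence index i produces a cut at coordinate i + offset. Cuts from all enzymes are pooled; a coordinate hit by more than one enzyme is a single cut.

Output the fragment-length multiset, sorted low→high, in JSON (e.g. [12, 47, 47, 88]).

[5,11,15,17,19,20]

Scan for sites:
  FykIII TTGCC/1: at [29, 44, 83] ⇒ [30, 45, 84]
  XjeIX ATTC/4: at [10] ⇒ [14]
  QalI GGGG/4: at [61] ⇒ [65]
  RvuIII TCCACAA/0: at [19] ⇒ [19]

All cut coordinates (distinct, sorted): [14, 19, 30, 45, 65, 84]

Fragments:
  14→19: 5 bp
  19→30: 11 bp
  30→45: 15 bp
  45→65: 20 bp
  65→84: 19 bp
  84→14 (wrap): 87-84+14 = 17 bp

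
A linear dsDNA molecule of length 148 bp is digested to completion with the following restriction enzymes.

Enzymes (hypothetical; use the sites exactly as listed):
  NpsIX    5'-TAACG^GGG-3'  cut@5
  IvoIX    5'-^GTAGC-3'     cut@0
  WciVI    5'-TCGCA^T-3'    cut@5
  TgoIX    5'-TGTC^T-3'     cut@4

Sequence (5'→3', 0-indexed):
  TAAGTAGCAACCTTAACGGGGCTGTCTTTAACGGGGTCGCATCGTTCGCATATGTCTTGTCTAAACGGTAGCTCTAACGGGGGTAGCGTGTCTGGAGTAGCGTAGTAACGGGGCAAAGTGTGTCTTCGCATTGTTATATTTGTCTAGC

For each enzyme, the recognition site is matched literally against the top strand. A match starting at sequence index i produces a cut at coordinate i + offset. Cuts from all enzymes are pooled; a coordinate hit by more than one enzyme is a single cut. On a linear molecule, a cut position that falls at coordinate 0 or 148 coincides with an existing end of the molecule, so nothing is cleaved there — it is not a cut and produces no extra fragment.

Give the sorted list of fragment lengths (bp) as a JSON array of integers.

[3,3,4,4,5,6,6,6,7,8,8,9,10,12,14,14,14,15]

Site scan:
  NpsIX (TAACGGGG, off=5): starts [13, 28, 74, 105] → cuts [18, 33, 79, 110]
  IvoIX (GTAGC, off=0): starts [3, 67, 82, 96] → cuts [3, 67, 82, 96]
  WciVI (TCGCAT, off=5): starts [36, 45, 125] → cuts [41, 50, 130]
  TgoIX (TGTCT, off=4): starts [22, 52, 57, 88, 120, 140] → cuts [26, 56, 61, 92, 124, 144]

All cut coordinates (distinct, sorted): [3, 18, 26, 33, 41, 50, 56, 61, 67, 79, 82, 92, 96, 110, 124, 130, 144]

Fragment lengths:
  [0,3): 3 bp
  [3,18): 15 bp
  [18,26): 8 bp
  [26,33): 7 bp
  [33,41): 8 bp
  [41,50): 9 bp
  [50,56): 6 bp
  [56,61): 5 bp
  [61,67): 6 bp
  [67,79): 12 bp
  [79,82): 3 bp
  [82,92): 10 bp
  [92,96): 4 bp
  [96,110): 14 bp
  [110,124): 14 bp
  [124,130): 6 bp
  [130,144): 14 bp
  [144,148): 4 bp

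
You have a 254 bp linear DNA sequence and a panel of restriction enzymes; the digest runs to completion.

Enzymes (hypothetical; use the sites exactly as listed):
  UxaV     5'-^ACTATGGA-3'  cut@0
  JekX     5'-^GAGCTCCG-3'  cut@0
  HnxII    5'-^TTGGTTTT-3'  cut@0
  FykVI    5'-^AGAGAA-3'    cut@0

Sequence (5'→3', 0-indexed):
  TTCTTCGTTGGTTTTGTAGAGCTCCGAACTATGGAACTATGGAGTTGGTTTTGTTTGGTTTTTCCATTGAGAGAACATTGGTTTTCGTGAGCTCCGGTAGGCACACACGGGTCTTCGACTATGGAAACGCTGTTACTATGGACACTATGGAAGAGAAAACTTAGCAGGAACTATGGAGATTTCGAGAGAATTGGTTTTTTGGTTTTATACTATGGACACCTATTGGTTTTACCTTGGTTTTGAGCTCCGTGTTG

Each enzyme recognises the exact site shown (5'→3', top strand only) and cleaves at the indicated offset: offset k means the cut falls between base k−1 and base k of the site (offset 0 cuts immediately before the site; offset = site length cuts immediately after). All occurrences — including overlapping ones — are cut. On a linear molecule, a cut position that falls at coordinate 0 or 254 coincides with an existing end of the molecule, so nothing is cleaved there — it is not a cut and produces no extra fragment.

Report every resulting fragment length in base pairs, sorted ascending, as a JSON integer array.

[6,7,8,8,8,8,8,9,9,9,10,10,11,11,11,13,14,15,15,17,18,29]

Site scan:
  UxaV ACTATGGA/0: at [27, 35, 117, 134, 143, 169, 208] ⇒ [27, 35, 117, 134, 143, 169, 208]
  JekX GAGCTCCG/0: at [18, 88, 241] ⇒ [18, 88, 241]
  HnxII TTGGTTTT/0: at [7, 44, 54, 77, 190, 198, 222, 233] ⇒ [7, 44, 54, 77, 190, 198, 222, 233]
  FykVI AGAGAA/0: at [69, 151, 184] ⇒ [69, 151, 184]

Pooled cuts: [7, 18, 27, 35, 44, 54, 69, 77, 88, 117, 134, 143, 151, 169, 184, 190, 198, 208, 222, 233, 241]

Fragments:
  [0,7): 7 bp
  [7,18): 11 bp
  [18,27): 9 bp
  [27,35): 8 bp
  [35,44): 9 bp
  [44,54): 10 bp
  [54,69): 15 bp
  [69,77): 8 bp
  [77,88): 11 bp
  [88,117): 29 bp
  [117,134): 17 bp
  [134,143): 9 bp
  [143,151): 8 bp
  [151,169): 18 bp
  [169,184): 15 bp
  [184,190): 6 bp
  [190,198): 8 bp
  [198,208): 10 bp
  [208,222): 14 bp
  [222,233): 11 bp
  [233,241): 8 bp
  [241,254): 13 bp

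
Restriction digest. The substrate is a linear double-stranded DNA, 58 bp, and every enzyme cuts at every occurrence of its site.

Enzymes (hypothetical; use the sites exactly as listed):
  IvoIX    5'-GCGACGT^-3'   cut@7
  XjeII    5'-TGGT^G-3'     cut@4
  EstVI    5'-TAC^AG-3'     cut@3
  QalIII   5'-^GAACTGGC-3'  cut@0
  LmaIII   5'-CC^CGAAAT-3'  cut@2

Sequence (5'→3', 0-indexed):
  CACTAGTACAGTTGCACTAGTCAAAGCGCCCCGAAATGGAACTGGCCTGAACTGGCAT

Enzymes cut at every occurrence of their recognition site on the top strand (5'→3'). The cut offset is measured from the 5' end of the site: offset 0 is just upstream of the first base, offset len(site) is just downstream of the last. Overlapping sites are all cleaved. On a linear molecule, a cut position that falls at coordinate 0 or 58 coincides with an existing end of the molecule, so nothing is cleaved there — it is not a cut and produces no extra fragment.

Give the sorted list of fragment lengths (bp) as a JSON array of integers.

[7,9,10,10,22]

Site scan:
  IvoIX (GCGACGT, off=7): no sites
  XjeII (TGGTG, off=4): no sites
  EstVI TACAG/3: at [6] ⇒ [9]
  QalIII GAACTGGC/0: at [38, 48] ⇒ [38, 48]
  LmaIII CCCGAAAT/2: at [29] ⇒ [31]

All cut coordinates (distinct, sorted): [9, 31, 38, 48]

Fragment lengths:
  [0,9): 9 bp
  [9,31): 22 bp
  [31,38): 7 bp
  [38,48): 10 bp
  [48,58): 10 bp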